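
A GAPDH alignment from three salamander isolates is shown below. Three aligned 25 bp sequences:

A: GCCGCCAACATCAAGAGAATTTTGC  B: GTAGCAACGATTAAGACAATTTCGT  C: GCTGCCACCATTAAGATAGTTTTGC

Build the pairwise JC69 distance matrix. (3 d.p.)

d(A,B) = 0.490, d(A,C) = 0.233, d(B,C) = 0.417

A–B: 9/25 sites differ → p = 0.36, d = −0.75 ln(1 − 0.48) = 0.490445 ≈ 0.490.
A–C: 5/25 sites differ → p = 0.2, d = −0.75 ln(1 − 0.266667) = 0.232617 ≈ 0.233.
B–C: 8/25 sites differ → p = 0.32, d = −0.75 ln(1 − 0.426667) = 0.417216 ≈ 0.417.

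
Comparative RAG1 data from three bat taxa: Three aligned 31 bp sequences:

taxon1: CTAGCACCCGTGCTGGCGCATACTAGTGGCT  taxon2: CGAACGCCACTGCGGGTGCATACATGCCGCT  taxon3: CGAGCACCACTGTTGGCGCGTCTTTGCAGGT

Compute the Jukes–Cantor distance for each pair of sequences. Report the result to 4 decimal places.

taxon1–taxon2: 11/31 sites differ → p ≈ 0.354839, d = −0.75 ln(1 − 0.473119) = 0.480585 ≈ 0.4806.
taxon1–taxon3: 11/31 sites differ → p ≈ 0.354839, d = −0.75 ln(1 − 0.473119) = 0.480585 ≈ 0.4806.
taxon2–taxon3: 11/31 sites differ → p ≈ 0.354839, d = −0.75 ln(1 − 0.473119) = 0.480585 ≈ 0.4806.

d(taxon1,taxon2) = 0.4806, d(taxon1,taxon3) = 0.4806, d(taxon2,taxon3) = 0.4806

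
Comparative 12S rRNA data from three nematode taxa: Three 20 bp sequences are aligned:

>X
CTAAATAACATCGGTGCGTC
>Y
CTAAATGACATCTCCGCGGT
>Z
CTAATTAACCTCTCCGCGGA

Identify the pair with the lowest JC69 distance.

X–Y: 6/20 differ, p = 0.300, d = 0.383.
X–Z: 7/20 differ, p = 0.350, d = 0.471.
Y–Z: 4/20 differ, p = 0.200, d = 0.233.
The smallest distance is between Y and Z.

Y and Z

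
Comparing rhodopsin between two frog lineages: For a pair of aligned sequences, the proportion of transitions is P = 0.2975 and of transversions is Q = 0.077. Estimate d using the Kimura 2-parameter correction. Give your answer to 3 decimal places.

Under the Kimura two-parameter model, d = −½ ln(1 − 2P − Q) − ¼ ln(1 − 2Q).
1 − 2P − Q = 0.328, giving −½ ln(0.328) = 0.557371.
1 − 2Q = 0.846, giving −¼ ln(0.846) = 0.041809.
d = 0.557371 + 0.041809 = 0.599180.

0.599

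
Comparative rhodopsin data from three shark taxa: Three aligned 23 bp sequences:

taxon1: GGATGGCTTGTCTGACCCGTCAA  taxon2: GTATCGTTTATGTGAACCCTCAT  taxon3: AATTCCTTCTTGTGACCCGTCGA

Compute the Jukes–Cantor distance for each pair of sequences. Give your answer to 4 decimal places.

d(taxon1,taxon2) = 0.4674, d(taxon1,taxon3) = 0.6501, d(taxon2,taxon3) = 0.6501

taxon1–taxon2: 8/23 sites differ → p ≈ 0.347826, d = −0.75 ln(1 − 0.463768) = 0.467391 ≈ 0.4674.
taxon1–taxon3: 10/23 sites differ → p ≈ 0.434783, d = −0.75 ln(1 − 0.579711) = 0.650110 ≈ 0.6501.
taxon2–taxon3: 10/23 sites differ → p ≈ 0.434783, d = −0.75 ln(1 − 0.579711) = 0.650110 ≈ 0.6501.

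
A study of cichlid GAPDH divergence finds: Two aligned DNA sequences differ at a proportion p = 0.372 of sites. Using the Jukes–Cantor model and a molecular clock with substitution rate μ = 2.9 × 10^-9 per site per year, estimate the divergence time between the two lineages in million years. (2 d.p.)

88.60

d = −(3/4) ln(1 − 4p/3) = −0.75 ln(1 − 0.496) = −0.75 ln(0.504)
  = −0.75 × (-0.685179) = 0.513884 substitutions/site.
Under a molecular clock d = 2μt, so t = d/(2μ) = 0.513884 / (2 × 2.9 × 10^-9) = 88.60 million years.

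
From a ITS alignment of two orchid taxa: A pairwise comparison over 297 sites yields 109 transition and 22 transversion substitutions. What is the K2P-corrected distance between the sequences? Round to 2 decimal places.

0.87

P = 109/297 ≈ 0.367003 and Q = 22/297 ≈ 0.074074.
Under the Kimura two-parameter model, d = −½ ln(1 − 2P − Q) − ¼ ln(1 − 2Q).
1 − 2P − Q = 0.19192, giving −½ ln(0.19192) = 0.825338.
1 − 2Q = 0.851852, giving −¼ ln(0.851852) = 0.040086.
d = 0.825338 + 0.040086 = 0.865424.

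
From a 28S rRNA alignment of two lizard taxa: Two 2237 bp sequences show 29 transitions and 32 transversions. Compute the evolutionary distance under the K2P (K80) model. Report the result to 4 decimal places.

0.0278

P = 29/2237 ≈ 0.012964 and Q = 32/2237 ≈ 0.014305.
Under the Kimura two-parameter model, d = −½ ln(1 − 2P − Q) − ¼ ln(1 − 2Q).
1 − 2P − Q = 0.959767, giving −½ ln(0.959767) = 0.020532.
1 − 2Q = 0.97139, giving −¼ ln(0.97139) = 0.007257.
d = 0.020532 + 0.007257 = 0.027789.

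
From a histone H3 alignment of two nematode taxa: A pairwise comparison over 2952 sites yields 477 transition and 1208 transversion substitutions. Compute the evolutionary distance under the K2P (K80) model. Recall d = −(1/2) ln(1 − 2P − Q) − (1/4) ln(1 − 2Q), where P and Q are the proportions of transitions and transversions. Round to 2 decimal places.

P = 477/2952 ≈ 0.161585 and Q = 1208/2952 ≈ 0.409214.
Under the Kimura two-parameter model, d = −½ ln(1 − 2P − Q) − ¼ ln(1 − 2Q).
1 − 2P − Q = 0.267616, giving −½ ln(0.267616) = 0.659101.
1 − 2Q = 0.181572, giving −¼ ln(0.181572) = 0.426526.
d = 0.659101 + 0.426526 = 1.085627.

1.09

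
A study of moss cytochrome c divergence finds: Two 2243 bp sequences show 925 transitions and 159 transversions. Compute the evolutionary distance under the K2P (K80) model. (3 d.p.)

1.168

P = 925/2243 ≈ 0.412394 and Q = 159/2243 ≈ 0.070887.
Under the Kimura two-parameter model, d = −½ ln(1 − 2P − Q) − ¼ ln(1 − 2Q).
1 − 2P − Q = 0.104325, giving −½ ln(0.104325) = 1.130122.
1 − 2Q = 0.858226, giving −¼ ln(0.858226) = 0.038222.
d = 1.130122 + 0.038222 = 1.168344.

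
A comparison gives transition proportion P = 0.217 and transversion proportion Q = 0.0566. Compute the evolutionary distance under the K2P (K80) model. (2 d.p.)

Under the Kimura two-parameter model, d = −½ ln(1 − 2P − Q) − ¼ ln(1 − 2Q).
1 − 2P − Q = 0.5094, giving −½ ln(0.5094) = 0.337261.
1 − 2Q = 0.8868, giving −¼ ln(0.8868) = 0.030034.
d = 0.337261 + 0.030034 = 0.367295.

0.37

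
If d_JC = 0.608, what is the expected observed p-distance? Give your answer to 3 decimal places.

p = (3/4)(1 − e^(−4d/3)) = 0.75 × (1 − e^(-0.810667)) = 0.75 × (1 − 0.444561) = 0.416579.

0.417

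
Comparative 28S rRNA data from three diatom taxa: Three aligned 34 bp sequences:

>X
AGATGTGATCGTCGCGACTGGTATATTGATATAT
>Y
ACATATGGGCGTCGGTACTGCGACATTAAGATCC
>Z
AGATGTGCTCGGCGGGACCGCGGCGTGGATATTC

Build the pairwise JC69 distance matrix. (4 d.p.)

d(X,Y) = 0.5347, d(X,Z) = 0.4770, d(Y,Z) = 0.5347

X–Y: 13/34 sites differ → p ≈ 0.382353, d = −0.75 ln(1 − 0.509804) = 0.534712 ≈ 0.5347.
X–Z: 12/34 sites differ → p ≈ 0.352941, d = −0.75 ln(1 − 0.470588) = 0.476991 ≈ 0.4770.
Y–Z: 13/34 sites differ → p ≈ 0.382353, d = −0.75 ln(1 − 0.509804) = 0.534712 ≈ 0.5347.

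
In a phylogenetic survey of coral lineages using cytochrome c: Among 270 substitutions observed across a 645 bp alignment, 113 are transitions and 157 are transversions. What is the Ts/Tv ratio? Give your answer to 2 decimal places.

0.72

R = 113/157 = 0.719745… ≈ 0.72 (to 2 d.p.).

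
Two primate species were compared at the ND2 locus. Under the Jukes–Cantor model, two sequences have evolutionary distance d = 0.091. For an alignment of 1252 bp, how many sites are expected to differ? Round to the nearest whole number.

Invert JC69: p = (3/4)(1 − e^(−4d/3)) = 0.75 × (1 − e^(-0.121333)) = 0.75 × (1 − 0.885739) = 0.085696.
Expected differing sites = pL ≈ 0.085696 × 1252 = 107.291392 ≈ 107.

107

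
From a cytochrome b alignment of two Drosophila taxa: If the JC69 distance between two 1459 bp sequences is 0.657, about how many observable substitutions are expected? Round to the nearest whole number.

639

Invert JC69: p = (3/4)(1 − e^(−4d/3)) = 0.75 × (1 − e^(-0.876)) = 0.75 × (1 − 0.416445) = 0.437666.
Expected differing sites = pL ≈ 0.437666 × 1459 = 638.554694 ≈ 639.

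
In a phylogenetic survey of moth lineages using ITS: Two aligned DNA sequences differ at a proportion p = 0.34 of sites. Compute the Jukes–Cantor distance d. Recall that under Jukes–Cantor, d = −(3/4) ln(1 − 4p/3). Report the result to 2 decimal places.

0.45

d = −(3/4) ln(1 − 4p/3) = −0.75 ln(1 − 0.453333) = −0.75 ln(0.546667)
  = −0.75 × (-0.603915) = 0.452936 substitutions/site.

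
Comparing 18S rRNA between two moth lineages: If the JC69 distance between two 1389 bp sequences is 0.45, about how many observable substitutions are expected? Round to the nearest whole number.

470

Invert JC69: p = (3/4)(1 − e^(−4d/3)) = 0.75 × (1 − e^(-0.6)) = 0.75 × (1 − 0.548812) = 0.338391.
Expected differing sites = pL ≈ 0.338391 × 1389 = 470.025099 ≈ 470.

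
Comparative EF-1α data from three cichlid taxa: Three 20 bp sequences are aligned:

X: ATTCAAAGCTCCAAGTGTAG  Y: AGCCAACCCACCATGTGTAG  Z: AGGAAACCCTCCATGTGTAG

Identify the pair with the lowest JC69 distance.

Y and Z

X–Y: 6/20 differ, p = 0.300, d = 0.383.
X–Z: 6/20 differ, p = 0.300, d = 0.383.
Y–Z: 3/20 differ, p = 0.150, d = 0.167.
The smallest distance is between Y and Z.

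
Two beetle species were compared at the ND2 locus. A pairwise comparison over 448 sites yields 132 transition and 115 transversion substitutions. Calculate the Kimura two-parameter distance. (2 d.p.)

P = 132/448 ≈ 0.294643 and Q = 115/448 ≈ 0.256696.
Under the Kimura two-parameter model, d = −½ ln(1 − 2P − Q) − ¼ ln(1 − 2Q).
1 − 2P − Q = 0.154018, giving −½ ln(0.154018) = 0.935343.
1 − 2Q = 0.486608, giving −¼ ln(0.486608) = 0.180074.
d = 0.935343 + 0.180074 = 1.115417.

1.12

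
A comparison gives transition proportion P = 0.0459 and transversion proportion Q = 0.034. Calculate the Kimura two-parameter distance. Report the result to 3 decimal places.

Under the Kimura two-parameter model, d = −½ ln(1 − 2P − Q) − ¼ ln(1 − 2Q).
1 − 2P − Q = 0.8742, giving −½ ln(0.8742) = 0.067223.
1 − 2Q = 0.932, giving −¼ ln(0.932) = 0.017606.
d = 0.067223 + 0.017606 = 0.084829.

0.085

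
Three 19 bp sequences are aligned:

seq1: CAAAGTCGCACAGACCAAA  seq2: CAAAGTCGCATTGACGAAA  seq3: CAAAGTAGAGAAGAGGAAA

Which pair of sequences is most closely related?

seq1 and seq2

seq1–seq2: 3/19 differ, p = 0.158, d = 0.177.
seq1–seq3: 6/19 differ, p = 0.316, d = 0.410.
seq2–seq3: 6/19 differ, p = 0.316, d = 0.410.
The smallest distance is between seq1 and seq2.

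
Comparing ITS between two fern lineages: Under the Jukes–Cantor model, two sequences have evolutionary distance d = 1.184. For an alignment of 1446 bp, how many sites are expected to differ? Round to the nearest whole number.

861

Invert JC69: p = (3/4)(1 − e^(−4d/3)) = 0.75 × (1 − e^(-1.578667)) = 0.75 × (1 − 0.206250) = 0.595313.
Expected differing sites = pL ≈ 0.595313 × 1446 = 860.822598 ≈ 861.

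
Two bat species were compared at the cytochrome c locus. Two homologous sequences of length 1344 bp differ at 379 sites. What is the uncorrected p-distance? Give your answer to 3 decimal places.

0.282

p = 379/1344 = 0.281994… ≈ 0.282 (to 3 d.p.).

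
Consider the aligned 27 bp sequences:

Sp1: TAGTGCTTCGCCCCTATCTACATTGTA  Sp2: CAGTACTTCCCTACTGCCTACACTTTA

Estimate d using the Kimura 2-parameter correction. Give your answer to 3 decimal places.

0.468

Of 27 sites, 6 differences are transitions and 3 are transversions, so P = 6/27 ≈ 0.222222 and Q = 3/27 ≈ 0.111111.
Under the Kimura two-parameter model, d = −½ ln(1 − 2P − Q) − ¼ ln(1 − 2Q).
1 − 2P − Q = 0.444445, giving −½ ln(0.444445) = 0.405464.
1 − 2Q = 0.777778, giving −¼ ln(0.777778) = 0.062829.
d = 0.405464 + 0.062829 = 0.468293.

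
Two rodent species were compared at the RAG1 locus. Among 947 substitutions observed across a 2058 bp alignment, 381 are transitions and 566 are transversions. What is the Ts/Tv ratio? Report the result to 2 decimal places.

0.67

R = 381/566 = 0.673144… ≈ 0.67 (to 2 d.p.).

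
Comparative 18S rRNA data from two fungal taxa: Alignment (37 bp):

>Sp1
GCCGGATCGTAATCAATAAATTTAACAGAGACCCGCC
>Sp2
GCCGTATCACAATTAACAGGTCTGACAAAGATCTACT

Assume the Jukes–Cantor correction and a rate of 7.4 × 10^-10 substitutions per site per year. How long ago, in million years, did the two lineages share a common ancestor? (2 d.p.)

The sequences differ at 14 of 37 sites, so p = 14/37 ≈ 0.378378.
d = −(3/4) ln(1 − 4p/3) = −0.75 ln(1 − 0.504504) = −0.75 ln(0.495496)
  = −0.75 × (-0.702196) = 0.526647 substitutions/site.
Under a molecular clock d = 2μt, so t = d/(2μ) = 0.526647 / (2 × 7.4 × 10^-10) = 355.84 million years.

355.84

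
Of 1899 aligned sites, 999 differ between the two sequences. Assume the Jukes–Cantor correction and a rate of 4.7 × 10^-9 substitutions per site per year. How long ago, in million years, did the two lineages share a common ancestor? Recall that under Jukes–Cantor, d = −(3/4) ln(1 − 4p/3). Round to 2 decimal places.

96.44

p = 999/1899 ≈ 0.526066.
d = −(3/4) ln(1 − 4p/3) = −0.75 ln(1 − 0.701421) = −0.75 ln(0.298579)
  = −0.75 × (-1.208721) = 0.906541 substitutions/site.
Under a molecular clock d = 2μt, so t = d/(2μ) = 0.906541 / (2 × 4.7 × 10^-9) = 96.44 million years.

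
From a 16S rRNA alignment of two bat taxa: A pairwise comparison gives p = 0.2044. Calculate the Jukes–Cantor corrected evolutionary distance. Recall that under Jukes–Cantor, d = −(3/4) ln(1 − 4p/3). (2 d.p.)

0.24

d = −(3/4) ln(1 − 4p/3) = −0.75 ln(1 − 0.272533) = −0.75 ln(0.727467)
  = −0.75 × (-0.318187) = 0.238640 substitutions/site.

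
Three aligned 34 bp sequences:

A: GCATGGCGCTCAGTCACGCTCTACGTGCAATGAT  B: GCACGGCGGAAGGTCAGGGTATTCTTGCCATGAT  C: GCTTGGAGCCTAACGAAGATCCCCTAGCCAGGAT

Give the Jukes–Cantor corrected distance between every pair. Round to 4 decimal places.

d(A,B) = 0.4234, d(A,C) = 0.6655, d(B,C) = 0.8240

A–B: 11/34 sites differ → p ≈ 0.323529, d = −0.75 ln(1 − 0.431372) = 0.423397 ≈ 0.4234.
A–C: 15/34 sites differ → p ≈ 0.441176, d = −0.75 ln(1 − 0.588235) = 0.665477 ≈ 0.6655.
B–C: 17/34 sites differ → p = 0.5, d = −0.75 ln(1 − 0.666667) = 0.823960 ≈ 0.8240.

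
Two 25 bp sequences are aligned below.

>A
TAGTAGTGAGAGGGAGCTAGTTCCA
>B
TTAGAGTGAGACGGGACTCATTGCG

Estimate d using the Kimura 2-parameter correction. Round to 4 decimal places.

0.5859

Of 25 sites, 5 differences are transitions and 5 are transversions, so P = 5/25 = 0.2 and Q = 5/25 = 0.2.
Under the Kimura two-parameter model, d = −½ ln(1 − 2P − Q) − ¼ ln(1 − 2Q).
1 − 2P − Q = 0.4, giving −½ ln(0.4) = 0.458145.
1 − 2Q = 0.6, giving −¼ ln(0.6) = 0.127706.
d = 0.458145 + 0.127706 = 0.585851.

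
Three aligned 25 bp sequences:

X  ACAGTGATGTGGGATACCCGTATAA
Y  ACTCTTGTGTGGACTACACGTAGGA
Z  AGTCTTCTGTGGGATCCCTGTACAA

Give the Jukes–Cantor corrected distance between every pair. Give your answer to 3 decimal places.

X–Y: 9/25 sites differ → p = 0.36, d = −0.75 ln(1 − 0.48) = 0.490445 ≈ 0.490.
X–Z: 8/25 sites differ → p = 0.32, d = −0.75 ln(1 − 0.426667) = 0.417216 ≈ 0.417.
Y–Z: 9/25 sites differ → p = 0.36, d = −0.75 ln(1 − 0.48) = 0.490445 ≈ 0.490.

d(X,Y) = 0.490, d(X,Z) = 0.417, d(Y,Z) = 0.490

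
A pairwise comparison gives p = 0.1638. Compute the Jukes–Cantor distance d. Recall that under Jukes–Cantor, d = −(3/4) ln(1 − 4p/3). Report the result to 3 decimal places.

0.185

d = −(3/4) ln(1 − 4p/3) = −0.75 ln(1 − 0.2184) = −0.75 ln(0.7816)
  = −0.75 × (-0.246412) = 0.184809 substitutions/site.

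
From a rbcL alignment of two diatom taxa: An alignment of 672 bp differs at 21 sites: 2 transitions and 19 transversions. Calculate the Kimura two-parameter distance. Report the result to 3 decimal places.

P = 2/672 ≈ 0.002976 and Q = 19/672 ≈ 0.028274.
Under the Kimura two-parameter model, d = −½ ln(1 − 2P − Q) − ¼ ln(1 − 2Q).
1 − 2P − Q = 0.965774, giving −½ ln(0.965774) = 0.017413.
1 − 2Q = 0.943452, giving −¼ ln(0.943452) = 0.014552.
d = 0.017413 + 0.014552 = 0.031965.

0.032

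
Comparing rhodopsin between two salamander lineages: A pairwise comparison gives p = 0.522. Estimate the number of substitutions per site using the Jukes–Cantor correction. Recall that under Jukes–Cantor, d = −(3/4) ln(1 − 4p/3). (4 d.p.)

0.8930

d = −(3/4) ln(1 − 4p/3) = −0.75 ln(1 − 0.696) = −0.75 ln(0.304)
  = −0.75 × (-1.190728) = 0.893046 substitutions/site.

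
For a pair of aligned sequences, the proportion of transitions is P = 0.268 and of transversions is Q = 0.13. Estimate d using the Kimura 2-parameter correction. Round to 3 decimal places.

Under the Kimura two-parameter model, d = −½ ln(1 − 2P − Q) − ¼ ln(1 − 2Q).
1 − 2P − Q = 0.334, giving −½ ln(0.334) = 0.548307.
1 − 2Q = 0.74, giving −¼ ln(0.74) = 0.075276.
d = 0.548307 + 0.075276 = 0.623583.

0.624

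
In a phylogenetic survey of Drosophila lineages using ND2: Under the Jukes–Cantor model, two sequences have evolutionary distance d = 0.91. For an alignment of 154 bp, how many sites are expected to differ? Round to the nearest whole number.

81

Invert JC69: p = (3/4)(1 − e^(−4d/3)) = 0.75 × (1 − e^(-1.213333)) = 0.75 × (1 − 0.297205) = 0.527096.
Expected differing sites = pL ≈ 0.527096 × 154 = 81.172784 ≈ 81.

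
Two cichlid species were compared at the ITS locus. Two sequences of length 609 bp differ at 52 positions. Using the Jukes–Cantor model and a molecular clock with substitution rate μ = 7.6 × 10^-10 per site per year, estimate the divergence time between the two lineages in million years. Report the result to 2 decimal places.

59.64

p = 52/609 ≈ 0.085386.
d = −(3/4) ln(1 − 4p/3) = −0.75 ln(1 − 0.113848) = −0.75 ln(0.886152)
  = −0.75 × (-0.120867) = 0.090650 substitutions/site.
Under a molecular clock d = 2μt, so t = d/(2μ) = 0.090650 / (2 × 7.6 × 10^-10) = 59.64 million years.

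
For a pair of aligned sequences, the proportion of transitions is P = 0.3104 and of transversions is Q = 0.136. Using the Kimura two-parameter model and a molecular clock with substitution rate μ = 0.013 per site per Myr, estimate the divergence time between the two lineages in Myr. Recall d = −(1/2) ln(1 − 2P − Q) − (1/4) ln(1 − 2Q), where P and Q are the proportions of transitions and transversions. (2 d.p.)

Under the Kimura two-parameter model, d = −½ ln(1 − 2P − Q) − ¼ ln(1 − 2Q).
1 − 2P − Q = 0.2432, giving −½ ln(0.2432) = 0.706936.
1 − 2Q = 0.728, giving −¼ ln(0.728) = 0.079364.
d = 0.706936 + 0.079364 = 0.786300.
Under a molecular clock d = 2μt, so t = d/(2μ) = 0.786300 / (2 × 0.013) = 30.24 Myr.

30.24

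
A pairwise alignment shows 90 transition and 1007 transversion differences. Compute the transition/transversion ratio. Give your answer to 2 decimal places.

R = 90/1007 = 0.089374… ≈ 0.09 (to 2 d.p.).

0.09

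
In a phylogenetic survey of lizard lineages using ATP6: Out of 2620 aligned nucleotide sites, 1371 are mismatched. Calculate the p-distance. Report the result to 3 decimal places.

p = 1371/2620 = 0.523282… ≈ 0.523 (to 3 d.p.).

0.523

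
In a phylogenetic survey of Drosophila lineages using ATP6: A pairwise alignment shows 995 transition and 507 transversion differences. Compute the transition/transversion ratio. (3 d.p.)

R = 995/507 = 1.962524… ≈ 1.963 (to 3 d.p.).

1.963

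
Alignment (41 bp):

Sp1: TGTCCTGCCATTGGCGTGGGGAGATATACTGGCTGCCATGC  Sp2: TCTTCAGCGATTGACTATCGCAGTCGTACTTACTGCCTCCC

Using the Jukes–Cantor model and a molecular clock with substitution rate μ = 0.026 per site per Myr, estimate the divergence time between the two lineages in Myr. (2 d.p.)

The sequences differ at 18 of 41 sites, so p = 18/41 ≈ 0.439024.
d = −(3/4) ln(1 − 4p/3) = −0.75 ln(1 − 0.585365) = −0.75 ln(0.414635)
  = −0.75 × (-0.880357) = 0.660268 substitutions/site.
Under a molecular clock d = 2μt, so t = d/(2μ) = 0.660268 / (2 × 0.026) = 12.70 Myr.

12.70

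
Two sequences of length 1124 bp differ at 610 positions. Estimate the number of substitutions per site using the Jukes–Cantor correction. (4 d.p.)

p = 610/1124 ≈ 0.542705.
d = −(3/4) ln(1 − 4p/3) = −0.75 ln(1 − 0.723607) = −0.75 ln(0.276393)
  = −0.75 × (-1.285932) = 0.964449 substitutions/site.

0.9644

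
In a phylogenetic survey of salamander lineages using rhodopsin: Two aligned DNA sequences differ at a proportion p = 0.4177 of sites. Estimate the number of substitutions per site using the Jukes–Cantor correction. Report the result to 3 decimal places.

d = −(3/4) ln(1 − 4p/3) = −0.75 ln(1 − 0.556933) = −0.75 ln(0.443067)
  = −0.75 × (-0.814034) = 0.610526 substitutions/site.

0.611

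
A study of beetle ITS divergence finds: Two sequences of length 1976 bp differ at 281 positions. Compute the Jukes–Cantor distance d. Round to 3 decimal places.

0.158

p = 281/1976 ≈ 0.142206.
d = −(3/4) ln(1 − 4p/3) = −0.75 ln(1 − 0.189608) = −0.75 ln(0.810392)
  = −0.75 × (-0.210237) = 0.157678 substitutions/site.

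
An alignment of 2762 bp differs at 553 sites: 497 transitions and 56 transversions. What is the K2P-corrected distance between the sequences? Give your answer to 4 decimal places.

0.2495

P = 497/2762 ≈ 0.179942 and Q = 56/2762 ≈ 0.020275.
Under the Kimura two-parameter model, d = −½ ln(1 − 2P − Q) − ¼ ln(1 − 2Q).
1 − 2P − Q = 0.619841, giving −½ ln(0.619841) = 0.239146.
1 − 2Q = 0.95945, giving −¼ ln(0.95945) = 0.010349.
d = 0.239146 + 0.010349 = 0.249495.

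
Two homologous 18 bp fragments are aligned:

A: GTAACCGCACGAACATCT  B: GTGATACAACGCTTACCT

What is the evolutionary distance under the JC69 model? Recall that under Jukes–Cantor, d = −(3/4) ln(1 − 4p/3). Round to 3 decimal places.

The sequences differ at 9 of 18 sites (3, 5, 6, 7, 8, 12, 13, 14, 16), so p = 9/18 = 0.5.
d = −(3/4) ln(1 − 4p/3) = −0.75 ln(1 − 0.666667) = −0.75 ln(0.333333)
  = −0.75 × (-1.098613) = 0.823960 substitutions/site.

0.824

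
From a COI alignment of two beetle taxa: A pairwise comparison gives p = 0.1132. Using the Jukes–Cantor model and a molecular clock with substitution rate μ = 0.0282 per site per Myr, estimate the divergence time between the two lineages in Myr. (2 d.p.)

2.18

d = −(3/4) ln(1 − 4p/3) = −0.75 ln(1 − 0.150933) = −0.75 ln(0.849067)
  = −0.75 × (-0.163617) = 0.122713 substitutions/site.
Under a molecular clock d = 2μt, so t = d/(2μ) = 0.122713 / (2 × 0.0282) = 2.18 Myr.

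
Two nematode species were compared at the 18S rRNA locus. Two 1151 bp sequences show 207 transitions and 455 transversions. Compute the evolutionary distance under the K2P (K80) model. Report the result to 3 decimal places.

1.094

P = 207/1151 ≈ 0.179844 and Q = 455/1151 ≈ 0.395308.
Under the Kimura two-parameter model, d = −½ ln(1 − 2P − Q) − ¼ ln(1 − 2Q).
1 − 2P − Q = 0.245004, giving −½ ln(0.245004) = 0.703240.
1 − 2Q = 0.209384, giving −¼ ln(0.209384) = 0.390896.
d = 0.703240 + 0.390896 = 1.094136.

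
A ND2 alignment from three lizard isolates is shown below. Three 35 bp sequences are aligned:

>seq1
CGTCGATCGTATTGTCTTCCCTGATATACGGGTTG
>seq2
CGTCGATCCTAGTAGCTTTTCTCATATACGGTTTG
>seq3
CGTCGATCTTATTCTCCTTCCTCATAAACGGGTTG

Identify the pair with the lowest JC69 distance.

seq1–seq2: 8/35 differ, p = 0.229, d = 0.273.
seq1–seq3: 6/35 differ, p = 0.171, d = 0.195.
seq2–seq3: 8/35 differ, p = 0.229, d = 0.273.
The smallest distance is between seq1 and seq3.

seq1 and seq3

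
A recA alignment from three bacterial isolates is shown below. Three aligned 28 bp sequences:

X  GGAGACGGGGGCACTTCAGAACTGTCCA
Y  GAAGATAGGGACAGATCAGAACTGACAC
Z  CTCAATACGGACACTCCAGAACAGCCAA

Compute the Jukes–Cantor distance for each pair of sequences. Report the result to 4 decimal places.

d(X,Y) = 0.4197, d(X,Z) = 0.6355, d(Y,Z) = 0.5565

X–Y: 9/28 sites differ → p ≈ 0.321429, d = −0.75 ln(1 − 0.428572) = 0.419713 ≈ 0.4197.
X–Z: 12/28 sites differ → p ≈ 0.428571, d = −0.75 ln(1 − 0.571428) = 0.635472 ≈ 0.6355.
Y–Z: 11/28 sites differ → p ≈ 0.392857, d = −0.75 ln(1 − 0.523809) = 0.556452 ≈ 0.5565.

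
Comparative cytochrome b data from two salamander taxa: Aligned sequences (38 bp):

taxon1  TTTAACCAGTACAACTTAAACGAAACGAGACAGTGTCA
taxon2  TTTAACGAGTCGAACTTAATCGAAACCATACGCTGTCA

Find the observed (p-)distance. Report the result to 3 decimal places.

The sequences differ at 8 of 38 positions (sites 7, 11, 12, 20, 27, 29, 32, 33).
p = 8/38 = 0.210526… ≈ 0.211 (to 3 d.p.).

0.211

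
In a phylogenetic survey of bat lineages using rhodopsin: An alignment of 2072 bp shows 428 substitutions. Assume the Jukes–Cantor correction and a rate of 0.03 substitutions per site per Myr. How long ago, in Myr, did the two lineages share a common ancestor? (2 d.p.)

p = 428/2072 ≈ 0.206564.
d = −(3/4) ln(1 − 4p/3) = −0.75 ln(1 − 0.275419) = −0.75 ln(0.724581)
  = −0.75 × (-0.322162) = 0.241622 substitutions/site.
Under a molecular clock d = 2μt, so t = d/(2μ) = 0.241622 / (2 × 0.03) = 4.03 Myr.

4.03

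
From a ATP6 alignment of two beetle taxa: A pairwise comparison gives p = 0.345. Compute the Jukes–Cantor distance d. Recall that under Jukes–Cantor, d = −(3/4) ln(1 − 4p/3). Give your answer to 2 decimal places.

d = −(3/4) ln(1 − 4p/3) = −0.75 ln(1 − 0.46) = −0.75 ln(0.54)
  = −0.75 × (-0.616186) = 0.462140 substitutions/site.

0.46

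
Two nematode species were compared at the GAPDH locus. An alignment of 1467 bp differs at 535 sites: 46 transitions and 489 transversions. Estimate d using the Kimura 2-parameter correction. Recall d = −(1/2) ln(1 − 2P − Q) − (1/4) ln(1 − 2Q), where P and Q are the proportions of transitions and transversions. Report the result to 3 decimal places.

P = 46/1467 ≈ 0.031357 and Q = 489/1467 ≈ 0.333333.
Under the Kimura two-parameter model, d = −½ ln(1 − 2P − Q) − ¼ ln(1 − 2Q).
1 − 2P − Q = 0.603953, giving −½ ln(0.603953) = 0.252129.
1 − 2Q = 0.333334, giving −¼ ln(0.333334) = 0.274653.
d = 0.252129 + 0.274653 = 0.526782.

0.527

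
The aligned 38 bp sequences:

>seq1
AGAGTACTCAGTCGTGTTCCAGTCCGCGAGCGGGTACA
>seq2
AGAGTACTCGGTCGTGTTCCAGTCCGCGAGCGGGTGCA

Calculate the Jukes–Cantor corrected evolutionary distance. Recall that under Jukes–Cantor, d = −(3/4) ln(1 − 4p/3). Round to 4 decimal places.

0.0546

The sequences differ at 2 of 38 sites (10, 36), so p = 2/38 ≈ 0.052632.
d = −(3/4) ln(1 − 4p/3) = −0.75 ln(1 − 0.070176) = −0.75 ln(0.929824)
  = −0.75 × (-0.072760) = 0.054570 substitutions/site.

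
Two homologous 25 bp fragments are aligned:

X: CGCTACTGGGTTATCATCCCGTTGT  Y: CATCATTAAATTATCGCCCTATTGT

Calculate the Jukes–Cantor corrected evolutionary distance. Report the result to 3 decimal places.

0.663

The sequences differ at 11 of 25 sites, so p = 11/25 = 0.44.
d = −(3/4) ln(1 − 4p/3) = −0.75 ln(1 − 0.586667) = −0.75 ln(0.413333)
  = −0.75 × (-0.883502) = 0.662627 substitutions/site.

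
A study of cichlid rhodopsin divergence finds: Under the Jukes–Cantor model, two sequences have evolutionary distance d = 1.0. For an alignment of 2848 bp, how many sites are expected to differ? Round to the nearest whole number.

Invert JC69: p = (3/4)(1 − e^(−4d/3)) = 0.75 × (1 − e^(-1.333333)) = 0.75 × (1 − 0.263597) = 0.552302.
Expected differing sites = pL ≈ 0.552302 × 2848 = 1572.956096 ≈ 1573.

1573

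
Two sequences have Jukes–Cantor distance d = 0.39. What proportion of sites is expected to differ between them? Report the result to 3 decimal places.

0.304

p = (3/4)(1 − e^(−4d/3)) = 0.75 × (1 − e^(-0.52)) = 0.75 × (1 − 0.594521) = 0.304109.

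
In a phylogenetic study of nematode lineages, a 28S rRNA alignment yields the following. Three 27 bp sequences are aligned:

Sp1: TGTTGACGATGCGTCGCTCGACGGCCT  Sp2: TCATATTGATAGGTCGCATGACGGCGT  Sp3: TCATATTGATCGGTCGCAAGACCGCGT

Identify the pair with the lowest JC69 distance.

Sp2 and Sp3

Sp1–Sp2: 10/27 differ, p = 0.370, d = 0.511.
Sp1–Sp3: 11/27 differ, p = 0.407, d = 0.588.
Sp2–Sp3: 3/27 differ, p = 0.111, d = 0.120.
The smallest distance is between Sp2 and Sp3.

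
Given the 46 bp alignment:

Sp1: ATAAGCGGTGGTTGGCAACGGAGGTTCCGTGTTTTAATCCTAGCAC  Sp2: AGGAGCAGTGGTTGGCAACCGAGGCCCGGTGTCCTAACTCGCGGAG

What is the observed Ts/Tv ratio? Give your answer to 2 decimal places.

Transitions are A↔G and C↔T; transversions are all other mismatches.
Transitions: 8. Transversions: 7.
R = 8/7 = 1.142857… ≈ 1.14 (to 2 d.p.).

1.14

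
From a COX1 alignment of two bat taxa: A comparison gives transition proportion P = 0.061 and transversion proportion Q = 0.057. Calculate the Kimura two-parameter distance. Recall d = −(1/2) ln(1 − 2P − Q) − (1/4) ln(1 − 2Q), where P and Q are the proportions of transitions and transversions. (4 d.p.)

Under the Kimura two-parameter model, d = −½ ln(1 − 2P − Q) − ¼ ln(1 − 2Q).
1 − 2P − Q = 0.821, giving −½ ln(0.821) = 0.098616.
1 − 2Q = 0.886, giving −¼ ln(0.886) = 0.030260.
d = 0.098616 + 0.030260 = 0.128876.

0.1289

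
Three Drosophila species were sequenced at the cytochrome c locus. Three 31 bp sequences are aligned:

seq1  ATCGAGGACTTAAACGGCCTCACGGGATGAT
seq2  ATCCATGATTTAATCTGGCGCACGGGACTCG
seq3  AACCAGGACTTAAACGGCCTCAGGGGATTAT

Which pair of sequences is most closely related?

seq1 and seq3

seq1–seq2: 11/31 differ, p = 0.355, d = 0.481.
seq1–seq3: 4/31 differ, p = 0.129, d = 0.142.
seq2–seq3: 11/31 differ, p = 0.355, d = 0.481.
The smallest distance is between seq1 and seq3.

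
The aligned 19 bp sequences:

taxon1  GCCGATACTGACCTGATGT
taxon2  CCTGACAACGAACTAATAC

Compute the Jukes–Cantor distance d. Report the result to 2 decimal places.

0.75

The sequences differ at 9 of 19 sites (1, 3, 6, 8, 9, 12, 15, 18, 19), so p = 9/19 ≈ 0.473684.
d = −(3/4) ln(1 − 4p/3) = −0.75 ln(1 − 0.631579) = −0.75 ln(0.368421)
  = −0.75 × (-0.998529) = 0.748897 substitutions/site.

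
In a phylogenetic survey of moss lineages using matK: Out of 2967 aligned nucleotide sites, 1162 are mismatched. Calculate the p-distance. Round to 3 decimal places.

p = 1162/2967 = 0.391641… ≈ 0.392 (to 3 d.p.).

0.392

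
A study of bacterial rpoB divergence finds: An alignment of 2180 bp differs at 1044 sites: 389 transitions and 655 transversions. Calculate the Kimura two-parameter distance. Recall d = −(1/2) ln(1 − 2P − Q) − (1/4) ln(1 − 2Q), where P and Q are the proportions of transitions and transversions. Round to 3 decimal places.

P = 389/2180 ≈ 0.17844 and Q = 655/2180 ≈ 0.300459.
Under the Kimura two-parameter model, d = −½ ln(1 − 2P − Q) − ¼ ln(1 − 2Q).
1 − 2P − Q = 0.342661, giving −½ ln(0.342661) = 0.535507.
1 − 2Q = 0.399082, giving −¼ ln(0.399082) = 0.229647.
d = 0.535507 + 0.229647 = 0.765154.

0.765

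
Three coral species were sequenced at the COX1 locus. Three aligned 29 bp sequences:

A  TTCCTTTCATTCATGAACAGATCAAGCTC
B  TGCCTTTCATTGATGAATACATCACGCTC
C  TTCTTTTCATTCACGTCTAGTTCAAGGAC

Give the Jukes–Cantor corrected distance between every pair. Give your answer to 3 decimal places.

A–B: 5/29 sites differ → p ≈ 0.172414, d = −0.75 ln(1 − 0.229885) = 0.195912 ≈ 0.196.
A–C: 8/29 sites differ → p ≈ 0.275862, d = −0.75 ln(1 − 0.367816) = 0.343931 ≈ 0.344.
B–C: 11/29 sites differ → p ≈ 0.37931, d = −0.75 ln(1 − 0.505747) = 0.528531 ≈ 0.529.

d(A,B) = 0.196, d(A,C) = 0.344, d(B,C) = 0.529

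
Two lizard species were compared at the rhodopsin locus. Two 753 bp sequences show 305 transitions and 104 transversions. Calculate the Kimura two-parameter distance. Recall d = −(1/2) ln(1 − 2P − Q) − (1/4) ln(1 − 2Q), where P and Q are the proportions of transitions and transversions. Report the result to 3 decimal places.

1.561

P = 305/753 ≈ 0.405046 and Q = 104/753 ≈ 0.138114.
Under the Kimura two-parameter model, d = −½ ln(1 − 2P − Q) − ¼ ln(1 − 2Q).
1 − 2P − Q = 0.051794, giving −½ ln(0.051794) = 1.480240.
1 − 2Q = 0.723772, giving −¼ ln(0.723772) = 0.080820.
d = 1.480240 + 0.080820 = 1.561060.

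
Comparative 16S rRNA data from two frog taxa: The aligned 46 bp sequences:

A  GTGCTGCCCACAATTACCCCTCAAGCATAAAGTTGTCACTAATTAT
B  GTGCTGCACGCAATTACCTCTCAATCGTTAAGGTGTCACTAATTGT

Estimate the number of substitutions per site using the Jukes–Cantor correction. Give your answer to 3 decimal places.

The sequences differ at 8 of 46 sites (8, 10, 19, 25, 27, 29, 33, 45), so p = 8/46 ≈ 0.173913.
d = −(3/4) ln(1 − 4p/3) = −0.75 ln(1 − 0.231884) = −0.75 ln(0.768116)
  = −0.75 × (-0.263815) = 0.197861 substitutions/site.

0.198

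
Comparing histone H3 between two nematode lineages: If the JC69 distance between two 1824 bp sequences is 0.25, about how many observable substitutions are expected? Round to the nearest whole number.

Invert JC69: p = (3/4)(1 − e^(−4d/3)) = 0.75 × (1 − e^(-0.333333)) = 0.75 × (1 − 0.716532) = 0.212601.
Expected differing sites = pL ≈ 0.212601 × 1824 = 387.784224 ≈ 388.

388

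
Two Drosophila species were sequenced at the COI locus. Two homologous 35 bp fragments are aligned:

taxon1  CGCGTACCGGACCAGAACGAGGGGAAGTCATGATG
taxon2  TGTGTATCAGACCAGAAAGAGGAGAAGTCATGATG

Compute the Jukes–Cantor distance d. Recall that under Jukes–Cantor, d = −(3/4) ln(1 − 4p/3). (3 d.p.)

0.195

The sequences differ at 6 of 35 sites (1, 3, 7, 9, 18, 23), so p = 6/35 ≈ 0.171429.
d = −(3/4) ln(1 − 4p/3) = −0.75 ln(1 − 0.228572) = −0.75 ln(0.771428)
  = −0.75 × (-0.259512) = 0.194634 substitutions/site.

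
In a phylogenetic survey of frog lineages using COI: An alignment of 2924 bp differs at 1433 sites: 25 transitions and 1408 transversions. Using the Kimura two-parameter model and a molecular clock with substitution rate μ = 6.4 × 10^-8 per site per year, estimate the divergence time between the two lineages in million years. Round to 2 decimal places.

9.14

P = 25/2924 ≈ 0.00855 and Q = 1408/2924 ≈ 0.481532.
Under the Kimura two-parameter model, d = −½ ln(1 − 2P − Q) − ¼ ln(1 − 2Q).
1 − 2P − Q = 0.501368, giving −½ ln(0.501368) = 0.345207.
1 − 2Q = 0.036936, giving −¼ ln(0.036936) = 0.824642.
d = 0.345207 + 0.824642 = 1.169849.
Under a molecular clock d = 2μt, so t = d/(2μ) = 1.169849 / (2 × 6.4 × 10^-8) = 9.14 million years.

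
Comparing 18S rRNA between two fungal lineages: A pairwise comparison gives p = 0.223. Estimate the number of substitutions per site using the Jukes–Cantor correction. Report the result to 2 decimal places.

0.26

d = −(3/4) ln(1 − 4p/3) = −0.75 ln(1 − 0.297333) = −0.75 ln(0.702667)
  = −0.75 × (-0.352872) = 0.264654 substitutions/site.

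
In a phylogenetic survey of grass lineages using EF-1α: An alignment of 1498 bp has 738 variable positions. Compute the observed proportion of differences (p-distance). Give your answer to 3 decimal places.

0.493

p = 738/1498 = 0.492656… ≈ 0.493 (to 3 d.p.).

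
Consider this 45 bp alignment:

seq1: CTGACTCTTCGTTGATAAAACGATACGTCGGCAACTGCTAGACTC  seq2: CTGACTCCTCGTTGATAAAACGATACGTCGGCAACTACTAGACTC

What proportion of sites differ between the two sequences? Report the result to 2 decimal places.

The sequences differ at 2 of 45 positions (sites 8, 37).
p = 2/45 = 0.044444… ≈ 0.04 (to 2 d.p.).

0.04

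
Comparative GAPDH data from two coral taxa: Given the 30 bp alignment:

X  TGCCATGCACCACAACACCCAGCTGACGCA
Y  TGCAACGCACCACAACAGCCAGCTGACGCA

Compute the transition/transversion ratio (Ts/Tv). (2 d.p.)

Transitions are A↔G and C↔T; transversions are all other mismatches.
Transitions: 1. Transversions: 2.
R = 1/2 = 0.50.

0.50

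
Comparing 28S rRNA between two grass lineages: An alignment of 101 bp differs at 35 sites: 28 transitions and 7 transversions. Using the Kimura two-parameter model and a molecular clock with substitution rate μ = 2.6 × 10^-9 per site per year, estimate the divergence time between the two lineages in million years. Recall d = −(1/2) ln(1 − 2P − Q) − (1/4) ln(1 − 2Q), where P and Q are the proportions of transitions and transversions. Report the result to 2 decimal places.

101.17

P = 28/101 ≈ 0.277228 and Q = 7/101 ≈ 0.069307.
Under the Kimura two-parameter model, d = −½ ln(1 − 2P − Q) − ¼ ln(1 − 2Q).
1 − 2P − Q = 0.376237, giving −½ ln(0.376237) = 0.488768.
1 − 2Q = 0.861386, giving −¼ ln(0.861386) = 0.037303.
d = 0.488768 + 0.037303 = 0.526071.
Under a molecular clock d = 2μt, so t = d/(2μ) = 0.526071 / (2 × 2.6 × 10^-9) = 101.17 million years.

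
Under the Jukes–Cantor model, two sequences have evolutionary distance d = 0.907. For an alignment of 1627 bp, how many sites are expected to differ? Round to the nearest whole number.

Invert JC69: p = (3/4)(1 − e^(−4d/3)) = 0.75 × (1 − e^(-1.209333)) = 0.75 × (1 − 0.298396) = 0.526203.
Expected differing sites = pL ≈ 0.526203 × 1627 = 856.132281 ≈ 856.

856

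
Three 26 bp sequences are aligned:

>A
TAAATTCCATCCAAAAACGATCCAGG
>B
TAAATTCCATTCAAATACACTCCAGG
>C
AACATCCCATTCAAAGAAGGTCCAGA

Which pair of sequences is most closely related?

A–B: 4/26 differ, p = 0.154, d = 0.172.
A–C: 8/26 differ, p = 0.308, d = 0.396.
B–C: 8/26 differ, p = 0.308, d = 0.396.
The smallest distance is between A and B.

A and B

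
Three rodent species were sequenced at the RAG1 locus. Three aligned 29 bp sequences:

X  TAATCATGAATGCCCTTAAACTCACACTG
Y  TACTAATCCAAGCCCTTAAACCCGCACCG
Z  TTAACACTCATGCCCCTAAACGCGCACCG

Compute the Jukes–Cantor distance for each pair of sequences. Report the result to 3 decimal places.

d(X,Y) = 0.344, d(X,Z) = 0.401, d(Y,Z) = 0.401

X–Y: 8/29 sites differ → p ≈ 0.275862, d = −0.75 ln(1 − 0.367816) = 0.343931 ≈ 0.344.
X–Z: 9/29 sites differ → p ≈ 0.310345, d = −0.75 ln(1 − 0.413793) = 0.400562 ≈ 0.401.
Y–Z: 9/29 sites differ → p ≈ 0.310345, d = −0.75 ln(1 − 0.413793) = 0.400562 ≈ 0.401.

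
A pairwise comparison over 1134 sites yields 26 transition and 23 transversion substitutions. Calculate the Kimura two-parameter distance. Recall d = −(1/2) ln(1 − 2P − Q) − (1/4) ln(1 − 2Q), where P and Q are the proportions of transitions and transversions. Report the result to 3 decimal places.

P = 26/1134 ≈ 0.022928 and Q = 23/1134 ≈ 0.020282.
Under the Kimura two-parameter model, d = −½ ln(1 − 2P − Q) − ¼ ln(1 − 2Q).
1 − 2P − Q = 0.933862, giving −½ ln(0.933862) = 0.034213.
1 − 2Q = 0.959436, giving −¼ ln(0.959436) = 0.010352.
d = 0.034213 + 0.010352 = 0.044565.

0.045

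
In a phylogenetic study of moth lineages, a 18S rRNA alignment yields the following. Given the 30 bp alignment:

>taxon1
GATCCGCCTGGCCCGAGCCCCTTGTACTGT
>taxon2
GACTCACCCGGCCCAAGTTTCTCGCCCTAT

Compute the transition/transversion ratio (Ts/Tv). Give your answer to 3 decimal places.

Transitions are A↔G and C↔T; transversions are all other mismatches.
Transitions: 11. Transversions: 1.
R = 11/1 = 11.000.

11.000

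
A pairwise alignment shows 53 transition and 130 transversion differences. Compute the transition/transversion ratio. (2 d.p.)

R = 53/130 = 0.407692… ≈ 0.41 (to 2 d.p.).

0.41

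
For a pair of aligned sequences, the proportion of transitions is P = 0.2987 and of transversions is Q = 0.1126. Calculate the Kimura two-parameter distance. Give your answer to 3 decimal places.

0.683

Under the Kimura two-parameter model, d = −½ ln(1 − 2P − Q) − ¼ ln(1 − 2Q).
1 − 2P − Q = 0.29, giving −½ ln(0.29) = 0.618937.
1 − 2Q = 0.7748, giving −¼ ln(0.7748) = 0.063788.
d = 0.618937 + 0.063788 = 0.682725.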